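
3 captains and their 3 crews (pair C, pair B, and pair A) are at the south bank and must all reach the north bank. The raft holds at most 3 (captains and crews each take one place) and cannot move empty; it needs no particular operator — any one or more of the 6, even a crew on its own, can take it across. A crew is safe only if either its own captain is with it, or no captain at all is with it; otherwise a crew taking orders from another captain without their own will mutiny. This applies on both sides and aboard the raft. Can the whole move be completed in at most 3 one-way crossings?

No

Counting alone: each trip to the north bank takes at most 3 across and each return brings at least 1 back, so after t trips out (and t−1 returns) at most 3t − (t−1) of the 6 are across; that first reaches 6 at t = 3, so at least 5 crossings are needed.
Since 3 < 5, 3 crossings cannot be enough. (The shortest complete plan in fact takes 5:)
1. captain C and crew C cross → the north bank.
2. captain C crosses ← the south bank.
3. captain A, captain B, and captain C cross → the north bank.
4. crew C crosses ← the south bank.
5. crew A, crew B, and crew C cross → the north bank.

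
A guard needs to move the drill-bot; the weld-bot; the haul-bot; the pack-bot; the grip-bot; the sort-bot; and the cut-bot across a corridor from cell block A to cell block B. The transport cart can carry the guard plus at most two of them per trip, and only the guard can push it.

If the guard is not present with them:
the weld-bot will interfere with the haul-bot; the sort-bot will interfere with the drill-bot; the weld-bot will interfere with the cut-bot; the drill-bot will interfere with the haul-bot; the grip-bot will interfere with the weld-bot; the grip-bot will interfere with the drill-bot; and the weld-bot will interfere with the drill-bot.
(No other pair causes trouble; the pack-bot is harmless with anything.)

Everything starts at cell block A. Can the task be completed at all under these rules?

1. Guard goes to cell block B with the drill-bot and the weld-bot.
2. Guard goes back to cell block A with the drill-bot.
3. Guard goes to cell block B with the drill-bot and the pack-bot.
4. Guard goes back to cell block A with the drill-bot.
5. Guard goes to cell block B with the drill-bot and the sort-bot.
6. Guard goes back to cell block A with the drill-bot.
7. Guard goes to cell block B with the grip-bot and the haul-bot.
8. Guard goes back to cell block A with the weld-bot.
9. Guard goes to cell block B with the cut-bot and the drill-bot.
10. Guard goes back to cell block A with the drill-bot.
11. Guard goes to cell block B with the drill-bot and the weld-bot.

Yes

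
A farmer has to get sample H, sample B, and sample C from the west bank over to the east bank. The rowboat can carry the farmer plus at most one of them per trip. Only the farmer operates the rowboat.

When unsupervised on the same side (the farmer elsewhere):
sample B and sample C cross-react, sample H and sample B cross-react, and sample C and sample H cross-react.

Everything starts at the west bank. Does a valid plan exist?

Whatever the first load, the items left behind include a forbidden pair without the farmer. No opening move is safe, so no plan exists.

No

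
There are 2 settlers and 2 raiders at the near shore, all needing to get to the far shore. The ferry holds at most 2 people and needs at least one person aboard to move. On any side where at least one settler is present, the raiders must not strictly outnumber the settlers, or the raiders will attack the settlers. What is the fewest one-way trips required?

5

Counting alone: each trip to the far shore takes at most 2 across and each return brings at least 1 back, so after t trips out (and t−1 returns) at most 2t − (t−1) of the 4 are across; that first reaches 4 at t = 3, so at least 5 crossings are needed.
The plan below uses exactly 5 crossings, so it is optimal:
1. 2 raiders → the far shore.  (the near shore: 2S 0R; the far shore: 0S 2R)
2. 1 raider ← the near shore.  (the near shore: 2S 1R; the far shore: 0S 1R)
3. 2 settlers → the far shore.  (the near shore: 0S 1R; the far shore: 2S 1R)
4. 1 raider ← the near shore.  (the near shore: 0S 2R; the far shore: 2S 0R)
5. 2 raiders → the far shore.  (the near shore: 0S 0R; the far shore: 2S 2R)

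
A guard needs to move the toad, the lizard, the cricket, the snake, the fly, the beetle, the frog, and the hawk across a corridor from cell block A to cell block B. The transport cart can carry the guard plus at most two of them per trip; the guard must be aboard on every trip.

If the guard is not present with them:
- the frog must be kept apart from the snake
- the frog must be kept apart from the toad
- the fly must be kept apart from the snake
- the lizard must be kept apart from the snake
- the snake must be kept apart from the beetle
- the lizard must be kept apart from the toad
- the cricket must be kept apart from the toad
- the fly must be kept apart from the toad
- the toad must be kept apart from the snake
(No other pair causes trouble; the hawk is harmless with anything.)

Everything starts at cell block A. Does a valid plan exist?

Following every safe sequence of crossings from the start, the most of the 8 that can be at cell block B as the transport cart arrives there on crossings 1, 3, 5, 7 is 2, 3, 4, 5 respectively; the best ever achieved is 5 of 8.
From crossing 9 on, no configuration arises that was not already reachable earlier: only 60 distinct safe configurations (who is on which side, and where the transport cart is) can ever be reached, none of them has everyone across, and every continuation just revisits them. So no valid plan exists.

No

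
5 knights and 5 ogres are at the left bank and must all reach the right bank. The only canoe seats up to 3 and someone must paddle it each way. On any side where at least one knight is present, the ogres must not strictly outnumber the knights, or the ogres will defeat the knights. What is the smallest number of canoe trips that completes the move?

11

Counting alone: each trip to the right bank takes at most 3 across and each return brings at least 1 back, so after t trips out (and t−1 returns) at most 3t − (t−1) of the 10 are across; that first reaches 10 at t = 5, so at least 9 crossings are needed.
The safety rule pushes this higher. Following every safe sequence of crossings, the most of the 10 that can be at the right bank as the canoe arrives there on crossing 9 is 9 — never all 10.
So no plan with fewer than 11 crossings exists, and this one achieves 11:
1. 2 ogres → the right bank.  (the left bank: 5K 3O; the right bank: 0K 2O)
2. 1 ogre ← the left bank.  (the left bank: 5K 4O; the right bank: 0K 1O)
3. 3 ogres → the right bank.  (the left bank: 5K 1O; the right bank: 0K 4O)
4. 1 ogre ← the left bank.  (the left bank: 5K 2O; the right bank: 0K 3O)
5. 3 knights → the right bank.  (the left bank: 2K 2O; the right bank: 3K 3O)
6. 1 knight and 1 ogre ← the left bank.  (the left bank: 3K 3O; the right bank: 2K 2O)
7. 3 knights → the right bank.  (the left bank: 0K 3O; the right bank: 5K 2O)
8. 1 ogre ← the left bank.  (the left bank: 0K 4O; the right bank: 5K 1O)
9. 2 ogres → the right bank.  (the left bank: 0K 2O; the right bank: 5K 3O)
10. 1 ogre ← the left bank.  (the left bank: 0K 3O; the right bank: 5K 2O)
11. 3 ogres → the right bank.  (the left bank: 0K 0O; the right bank: 5K 5O)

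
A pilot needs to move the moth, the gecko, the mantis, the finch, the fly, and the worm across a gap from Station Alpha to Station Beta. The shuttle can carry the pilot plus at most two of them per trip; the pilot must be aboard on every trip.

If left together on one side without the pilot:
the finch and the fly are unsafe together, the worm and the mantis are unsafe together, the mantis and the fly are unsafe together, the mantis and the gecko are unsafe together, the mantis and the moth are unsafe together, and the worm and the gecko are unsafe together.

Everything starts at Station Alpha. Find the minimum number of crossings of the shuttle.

Whatever the first load, the items left behind include a forbidden pair without the pilot. No opening move is safe, so no plan exists.

impossible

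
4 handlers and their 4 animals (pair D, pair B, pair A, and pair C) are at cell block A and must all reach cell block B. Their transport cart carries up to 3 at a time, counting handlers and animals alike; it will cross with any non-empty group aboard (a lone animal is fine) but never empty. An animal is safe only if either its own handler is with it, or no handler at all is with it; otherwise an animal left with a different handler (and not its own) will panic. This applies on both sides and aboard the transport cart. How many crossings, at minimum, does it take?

Counting alone: each trip to cell block B takes at most 3 across and each return brings at least 1 back, so after t trips out (and t−1 returns) at most 3t − (t−1) of the 8 are across; that first reaches 8 at t = 4, so at least 7 crossings are needed.
The safety rule pushes this higher. Following every safe sequence of crossings, the most of the 8 that can be at cell block B as the transport cart arrives there on crossing 7 is 7 — never all 8.
So no plan with fewer than 9 crossings exists, and this one achieves 9:
1. animal D and handler D cross → cell block B.
2. handler D crosses ← cell block A.
3. animal B, handler B, and handler D cross → cell block B.
4. animal D and handler D cross ← cell block A.
5. handler A, handler C, and handler D cross → cell block B.
6. animal B crosses ← cell block A.
7. animal B and animal D cross → cell block B.
8. animal D crosses ← cell block A.
9. animal A, animal C, and animal D cross → cell block B.

9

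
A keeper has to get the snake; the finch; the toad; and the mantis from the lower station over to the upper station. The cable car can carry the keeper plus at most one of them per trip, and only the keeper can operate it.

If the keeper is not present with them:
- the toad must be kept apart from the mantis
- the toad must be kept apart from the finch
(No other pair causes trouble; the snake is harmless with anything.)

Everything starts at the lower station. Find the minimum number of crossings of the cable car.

Counting alone: the keeper can take at most 1 across per trip to the upper station, so moving all 4 needs at least 4 loaded trips out, with a return between consecutive ones — at least 7 crossings.
The safety rule pushes this higher. Following every safe sequence of crossings, the most of the 4 that can be at the upper station as the cable car arrives there on crossing 7 is 3 — never all 4.
So no plan with fewer than 9 crossings exists, and this one achieves 9:
1. Keeper goes to the upper station with the toad.  [the lower station: the finch, the mantis, the snake | the upper station: the toad]
2. Keeper goes back to the lower station alone.  [the lower station: the finch, the mantis, the snake | the upper station: the toad]
3. Keeper goes to the upper station with the snake.  [the lower station: the finch, the mantis | the upper station: the snake, the toad]
4. Keeper goes back to the lower station alone.  [the lower station: the finch, the mantis | the upper station: the snake, the toad]
5. Keeper goes to the upper station with the finch.  [the lower station: the mantis | the upper station: the finch, the snake, the toad]
6. Keeper goes back to the lower station with the toad.  [the lower station: the mantis, the toad | the upper station: the finch, the snake]
7. Keeper goes to the upper station with the mantis.  [the lower station: the toad | the upper station: the finch, the mantis, the snake]
8. Keeper goes back to the lower station alone.  [the lower station: the toad | the upper station: the finch, the mantis, the snake]
9. Keeper goes to the upper station with the toad.  [the lower station: — | the upper station: the finch, the mantis, the snake, the toad]

9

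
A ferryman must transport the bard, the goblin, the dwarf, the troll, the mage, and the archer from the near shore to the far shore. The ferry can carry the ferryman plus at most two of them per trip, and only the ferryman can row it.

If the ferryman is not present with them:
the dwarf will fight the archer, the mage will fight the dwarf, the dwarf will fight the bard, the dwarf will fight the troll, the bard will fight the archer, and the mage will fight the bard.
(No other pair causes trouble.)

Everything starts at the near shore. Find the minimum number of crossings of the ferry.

Counting alone: the ferryman can take at most 2 across per trip to the far shore, so moving all 6 needs at least 3 loaded trips out, with a return between consecutive ones — at least 5 crossings.
The safety rule pushes this higher. Following every safe sequence of crossings, the most of the 6 that can be at the far shore as the ferry arrives there on crossings 5, 7 is 4, 5 respectively — never all 6.
So no plan with fewer than 9 crossings exists, and this one achieves 9:
1. Ferryman goes to the far shore with the bard and the dwarf.  [the near shore: the archer, the goblin, the mage, the troll | the far shore: the bard, the dwarf]
2. Ferryman goes back to the near shore with the bard.  [the near shore: the archer, the bard, the goblin, the mage, the troll | the far shore: the dwarf]
3. Ferryman goes to the far shore with the bard and the goblin.  [the near shore: the archer, the mage, the troll | the far shore: the bard, the dwarf, the goblin]
4. Ferryman goes back to the near shore with the bard.  [the near shore: the archer, the bard, the mage, the troll | the far shore: the dwarf, the goblin]
5. Ferryman goes to the far shore with the bard and the troll.  [the near shore: the archer, the mage | the far shore: the bard, the dwarf, the goblin, the troll]
6. Ferryman goes back to the near shore with the dwarf.  [the near shore: the archer, the dwarf, the mage | the far shore: the bard, the goblin, the troll]
7. Ferryman goes to the far shore with the archer and the mage.  [the near shore: the dwarf | the far shore: the archer, the bard, the goblin, the mage, the troll]
8. Ferryman goes back to the near shore with the bard.  [the near shore: the bard, the dwarf | the far shore: the archer, the goblin, the mage, the troll]
9. Ferryman goes to the far shore with the bard and the dwarf.  [the near shore: — | the far shore: the archer, the bard, the dwarf, the goblin, the mage, the troll]

9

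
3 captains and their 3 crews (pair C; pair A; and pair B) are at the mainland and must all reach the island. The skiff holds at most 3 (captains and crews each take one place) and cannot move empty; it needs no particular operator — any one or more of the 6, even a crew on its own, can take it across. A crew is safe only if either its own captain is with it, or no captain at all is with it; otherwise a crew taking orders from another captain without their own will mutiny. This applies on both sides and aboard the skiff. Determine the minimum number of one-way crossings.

Counting alone: each trip to the island takes at most 3 across and each return brings at least 1 back, so after t trips out (and t−1 returns) at most 3t − (t−1) of the 6 are across; that first reaches 6 at t = 3, so at least 5 crossings are needed.
The plan below uses exactly 5 crossings, so it is optimal:
1. captain C and crew C cross → the island.
2. captain C crosses ← the mainland.
3. captain A, captain B, and captain C cross → the island.
4. crew C crosses ← the mainland.
5. crew A, crew B, and crew C cross → the island.

5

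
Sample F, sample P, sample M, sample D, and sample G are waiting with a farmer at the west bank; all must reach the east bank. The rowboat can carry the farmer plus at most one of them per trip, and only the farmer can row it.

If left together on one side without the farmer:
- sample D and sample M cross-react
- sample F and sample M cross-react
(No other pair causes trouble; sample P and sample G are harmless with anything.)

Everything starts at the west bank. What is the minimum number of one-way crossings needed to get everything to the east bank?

11

Counting alone: the farmer can take at most 1 across per trip to the east bank, so moving all 5 needs at least 5 loaded trips out, with a return between consecutive ones — at least 9 crossings.
The safety rule pushes this higher. Following every safe sequence of crossings, the most of the 5 that can be at the east bank as the rowboat arrives there on crossing 9 is 4 — never all 5.
So no plan with fewer than 11 crossings exists, and this one achieves 11:
1. Farmer goes to the east bank with sample M.  [the west bank: sample D, sample F, sample G, sample P | the east bank: sample M]
2. Farmer goes back to the west bank alone.  [the west bank: sample D, sample F, sample G, sample P | the east bank: sample M]
3. Farmer goes to the east bank with sample F.  [the west bank: sample D, sample G, sample P | the east bank: sample F, sample M]
4. Farmer goes back to the west bank with sample M.  [the west bank: sample D, sample G, sample M, sample P | the east bank: sample F]
5. Farmer goes to the east bank with sample D.  [the west bank: sample G, sample M, sample P | the east bank: sample D, sample F]
6. Farmer goes back to the west bank alone.  [the west bank: sample G, sample M, sample P | the east bank: sample D, sample F]
7. Farmer goes to the east bank with sample P.  [the west bank: sample G, sample M | the east bank: sample D, sample F, sample P]
8. Farmer goes back to the west bank alone.  [the west bank: sample G, sample M | the east bank: sample D, sample F, sample P]
9. Farmer goes to the east bank with sample G.  [the west bank: sample M | the east bank: sample D, sample F, sample G, sample P]
10. Farmer goes back to the west bank alone.  [the west bank: sample M | the east bank: sample D, sample F, sample G, sample P]
11. Farmer goes to the east bank with sample M.  [the west bank: — | the east bank: sample D, sample F, sample G, sample M, sample P]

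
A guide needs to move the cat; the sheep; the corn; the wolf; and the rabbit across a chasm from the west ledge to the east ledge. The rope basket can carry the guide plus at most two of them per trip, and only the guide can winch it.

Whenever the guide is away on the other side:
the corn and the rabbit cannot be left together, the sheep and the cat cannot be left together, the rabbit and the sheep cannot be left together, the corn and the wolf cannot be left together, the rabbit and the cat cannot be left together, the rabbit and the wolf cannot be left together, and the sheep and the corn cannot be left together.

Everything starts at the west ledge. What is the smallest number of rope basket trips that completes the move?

Whatever the first load, the items left behind include a forbidden pair without the guide. No opening move is safe, so no plan exists.

impossible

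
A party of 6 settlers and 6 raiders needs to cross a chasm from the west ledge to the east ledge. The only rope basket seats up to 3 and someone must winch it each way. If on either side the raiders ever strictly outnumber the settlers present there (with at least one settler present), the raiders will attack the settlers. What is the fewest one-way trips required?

impossible

Following every safe sequence of crossings from the start, the most of the 12 that can be at the east ledge as the rope basket arrives there on crossings 1, 3, 5 is 3, 5, 6 respectively; the best ever achieved is 6 of 12.
From crossing 7 on, no configuration arises that was not already reachable earlier: only 17 distinct safe configurations (who is on which side, and where the rope basket is) can ever be reached, none of them has everyone across, and every continuation just revisits them. They are: 0 settlers + 0 raiders across (rope basket back at the start); 0 settlers + 1 raider across (rope basket there); 0 settlers + 1 raider across (rope basket back at the start); 0 settlers + 2 raiders across (rope basket there); 0 settlers + 2 raiders across (rope basket back at the start); 0 settlers + 3 raiders across (rope basket there); 0 settlers + 3 raiders across (rope basket back at the start); 0 settlers + 4 raiders across (rope basket there); 0 settlers + 4 raiders across (rope basket back at the start); 0 settlers + 5 raiders across (rope basket there); 0 settlers + 5 raiders across (rope basket back at the start); 0 settlers + 6 raiders across (rope basket there); 1 settler + 1 raider across (rope basket there); 1 settler + 1 raider across (rope basket back at the start); 2 settlers + 2 raiders across (rope basket there); 2 settlers + 2 raiders across (rope basket back at the start); 3 settlers + 3 raiders across (rope basket there). So no valid plan exists.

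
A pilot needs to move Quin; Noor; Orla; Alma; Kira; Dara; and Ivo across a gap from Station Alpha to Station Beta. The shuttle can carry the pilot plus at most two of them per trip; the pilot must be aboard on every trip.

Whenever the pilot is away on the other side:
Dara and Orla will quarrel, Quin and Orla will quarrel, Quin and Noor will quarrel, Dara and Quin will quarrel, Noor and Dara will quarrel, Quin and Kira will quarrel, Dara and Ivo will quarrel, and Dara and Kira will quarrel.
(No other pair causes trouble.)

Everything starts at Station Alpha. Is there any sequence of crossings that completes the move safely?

Following every safe sequence of crossings from the start, the most of the 7 that can be at Station Beta as the shuttle arrives there on crossings 1, 3, 5, 7 is 2, 3, 4, 5 respectively; the best ever achieved is 5 of 7.
From crossing 9 on, no configuration arises that was not already reachable earlier: only 38 distinct safe configurations (who is on which side, and where the shuttle is) can ever be reached, none of them has everyone across, and every continuation just revisits them. So no valid plan exists.

No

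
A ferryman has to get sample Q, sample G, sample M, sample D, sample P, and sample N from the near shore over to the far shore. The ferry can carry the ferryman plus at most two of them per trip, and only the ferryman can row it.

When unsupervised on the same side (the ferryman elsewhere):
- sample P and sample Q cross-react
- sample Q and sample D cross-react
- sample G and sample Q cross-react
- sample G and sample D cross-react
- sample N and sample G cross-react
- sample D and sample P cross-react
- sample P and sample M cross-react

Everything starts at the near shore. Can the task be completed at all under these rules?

No

Whatever the first load, the items left behind include a forbidden pair without the ferryman. No opening move is safe, so no plan exists.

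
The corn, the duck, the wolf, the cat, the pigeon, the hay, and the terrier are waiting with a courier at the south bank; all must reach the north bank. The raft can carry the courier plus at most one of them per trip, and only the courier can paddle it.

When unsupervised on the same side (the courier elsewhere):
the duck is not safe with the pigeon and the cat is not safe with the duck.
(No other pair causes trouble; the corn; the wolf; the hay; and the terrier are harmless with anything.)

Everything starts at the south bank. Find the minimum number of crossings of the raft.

Counting alone: the courier can take at most 1 across per trip to the north bank, so moving all 7 needs at least 7 loaded trips out, with a return between consecutive ones — at least 13 crossings.
The safety rule pushes this higher. Following every safe sequence of crossings, the most of the 7 that can be at the north bank as the raft arrives there on crossing 13 is 6 — never all 7.
So no plan with fewer than 15 crossings exists, and this one achieves 15:
1. Courier goes to the north bank with the duck.
2. Courier goes back to the south bank alone.
3. Courier goes to the north bank with the corn.
4. Courier goes back to the south bank alone.
5. Courier goes to the north bank with the wolf.
6. Courier goes back to the south bank alone.
7. Courier goes to the north bank with the cat.
8. Courier goes back to the south bank with the duck.
9. Courier goes to the north bank with the pigeon.
10. Courier goes back to the south bank alone.
11. Courier goes to the north bank with the hay.
12. Courier goes back to the south bank alone.
13. Courier goes to the north bank with the terrier.
14. Courier goes back to the south bank alone.
15. Courier goes to the north bank with the duck.

15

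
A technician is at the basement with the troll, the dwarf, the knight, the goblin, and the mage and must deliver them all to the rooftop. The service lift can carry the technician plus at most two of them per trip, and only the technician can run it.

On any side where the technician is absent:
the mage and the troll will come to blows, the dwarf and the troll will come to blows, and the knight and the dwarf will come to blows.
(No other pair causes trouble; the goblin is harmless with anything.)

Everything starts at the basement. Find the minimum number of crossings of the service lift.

5

Counting alone: the technician can take at most 2 across per trip to the rooftop, so moving all 5 needs at least 3 loaded trips out, with a return between consecutive ones — at least 5 crossings.
The plan below uses exactly 5 crossings, so it is optimal:
1. Technician goes to the rooftop with the dwarf and the troll.
2. Technician goes back to the basement with the troll.
3. Technician goes to the rooftop with the goblin and the mage.
4. Technician goes back to the basement alone.
5. Technician goes to the rooftop with the knight and the troll.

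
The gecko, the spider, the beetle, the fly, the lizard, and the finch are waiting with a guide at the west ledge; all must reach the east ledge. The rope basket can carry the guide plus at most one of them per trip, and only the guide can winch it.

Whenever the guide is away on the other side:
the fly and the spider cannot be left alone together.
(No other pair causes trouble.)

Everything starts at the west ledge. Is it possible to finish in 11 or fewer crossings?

Yes

Yes — this plan uses 11 crossings (≤ 11):
1. Guide goes to the east ledge with the spider.  [the west ledge: the beetle, the finch, the fly, the gecko, the lizard | the east ledge: the spider]
2. Guide goes back to the west ledge alone.  [the west ledge: the beetle, the finch, the fly, the gecko, the lizard | the east ledge: the spider]
3. Guide goes to the east ledge with the gecko.  [the west ledge: the beetle, the finch, the fly, the lizard | the east ledge: the gecko, the spider]
4. Guide goes back to the west ledge alone.  [the west ledge: the beetle, the finch, the fly, the lizard | the east ledge: the gecko, the spider]
5. Guide goes to the east ledge with the beetle.  [the west ledge: the finch, the fly, the lizard | the east ledge: the beetle, the gecko, the spider]
6. Guide goes back to the west ledge alone.  [the west ledge: the finch, the fly, the lizard | the east ledge: the beetle, the gecko, the spider]
7. Guide goes to the east ledge with the lizard.  [the west ledge: the finch, the fly | the east ledge: the beetle, the gecko, the lizard, the spider]
8. Guide goes back to the west ledge alone.  [the west ledge: the finch, the fly | the east ledge: the beetle, the gecko, the lizard, the spider]
9. Guide goes to the east ledge with the finch.  [the west ledge: the fly | the east ledge: the beetle, the finch, the gecko, the lizard, the spider]
10. Guide goes back to the west ledge alone.  [the west ledge: the fly | the east ledge: the beetle, the finch, the gecko, the lizard, the spider]
11. Guide goes to the east ledge with the fly.  [the west ledge: — | the east ledge: the beetle, the finch, the fly, the gecko, the lizard, the spider]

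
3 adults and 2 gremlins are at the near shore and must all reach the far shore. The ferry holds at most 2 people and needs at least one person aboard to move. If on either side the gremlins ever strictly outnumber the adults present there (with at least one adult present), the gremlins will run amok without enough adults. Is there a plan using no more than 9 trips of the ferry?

Yes

Yes — this plan uses 7 crossings (≤ 9):
1. 2 gremlins → the far shore.  (the near shore: 3A 0G; the far shore: 0A 2G)
2. 1 gremlin ← the near shore.  (the near shore: 3A 1G; the far shore: 0A 1G)
3. 2 adults → the far shore.  (the near shore: 1A 1G; the far shore: 2A 1G)
4. 1 adult ← the near shore.  (the near shore: 2A 1G; the far shore: 1A 1G)
5. 1 adult and 1 gremlin → the far shore.  (the near shore: 1A 0G; the far shore: 2A 2G)
6. 1 gremlin ← the near shore.  (the near shore: 1A 1G; the far shore: 2A 1G)
7. 1 adult and 1 gremlin → the far shore.  (the near shore: 0A 0G; the far shore: 3A 2G)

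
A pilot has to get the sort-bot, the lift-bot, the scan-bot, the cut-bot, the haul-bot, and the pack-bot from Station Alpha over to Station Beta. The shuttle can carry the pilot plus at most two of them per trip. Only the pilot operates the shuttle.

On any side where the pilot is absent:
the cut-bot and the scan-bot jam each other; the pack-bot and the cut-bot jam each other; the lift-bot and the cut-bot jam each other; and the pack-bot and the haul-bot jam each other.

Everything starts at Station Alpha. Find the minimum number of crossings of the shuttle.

7

Counting alone: the pilot can take at most 2 across per trip to Station Beta, so moving all 6 needs at least 3 loaded trips out, with a return between consecutive ones — at least 5 crossings.
The safety rule pushes this higher. Following every safe sequence of crossings, the most of the 6 that can be at Station Beta as the shuttle arrives there on crossing 5 is 5 — never all 6.
So no plan with fewer than 7 crossings exists, and this one achieves 7:
1. Pilot goes to Station Beta with the cut-bot and the haul-bot.  [Station Alpha: the lift-bot, the pack-bot, the scan-bot, the sort-bot | Station Beta: the cut-bot, the haul-bot]
2. Pilot goes back to Station Alpha alone.  [Station Alpha: the lift-bot, the pack-bot, the scan-bot, the sort-bot | Station Beta: the cut-bot, the haul-bot]
3. Pilot goes to Station Beta with the sort-bot.  [Station Alpha: the lift-bot, the pack-bot, the scan-bot | Station Beta: the cut-bot, the haul-bot, the sort-bot]
4. Pilot goes back to Station Alpha alone.  [Station Alpha: the lift-bot, the pack-bot, the scan-bot | Station Beta: the cut-bot, the haul-bot, the sort-bot]
5. Pilot goes to Station Beta with the lift-bot and the scan-bot.  [Station Alpha: the pack-bot | Station Beta: the cut-bot, the haul-bot, the lift-bot, the scan-bot, the sort-bot]
6. Pilot goes back to Station Alpha with the cut-bot.  [Station Alpha: the cut-bot, the pack-bot | Station Beta: the haul-bot, the lift-bot, the scan-bot, the sort-bot]
7. Pilot goes to Station Beta with the cut-bot and the pack-bot.  [Station Alpha: — | Station Beta: the cut-bot, the haul-bot, the lift-bot, the pack-bot, the scan-bot, the sort-bot]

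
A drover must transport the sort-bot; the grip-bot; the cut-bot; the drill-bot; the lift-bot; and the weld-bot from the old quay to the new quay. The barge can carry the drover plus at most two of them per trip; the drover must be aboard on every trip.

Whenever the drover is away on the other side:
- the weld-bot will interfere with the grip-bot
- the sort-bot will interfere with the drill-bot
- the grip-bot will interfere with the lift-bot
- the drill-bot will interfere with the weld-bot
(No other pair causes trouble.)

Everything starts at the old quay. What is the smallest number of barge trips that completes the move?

7

Counting alone: the drover can take at most 2 across per trip to the new quay, so moving all 6 needs at least 3 loaded trips out, with a return between consecutive ones — at least 5 crossings.
The safety rule pushes this higher. Following every safe sequence of crossings, the most of the 6 that can be at the new quay as the barge arrives there on crossing 5 is 5 — never all 6.
So no plan with fewer than 7 crossings exists, and this one achieves 7:
1. Drover goes to the new quay with the drill-bot and the grip-bot.  [the old quay: the cut-bot, the lift-bot, the sort-bot, the weld-bot | the new quay: the drill-bot, the grip-bot]
2. Drover goes back to the old quay alone.  [the old quay: the cut-bot, the lift-bot, the sort-bot, the weld-bot | the new quay: the drill-bot, the grip-bot]
3. Drover goes to the new quay with the cut-bot and the sort-bot.  [the old quay: the lift-bot, the weld-bot | the new quay: the cut-bot, the drill-bot, the grip-bot, the sort-bot]
4. Drover goes back to the old quay with the drill-bot.  [the old quay: the drill-bot, the lift-bot, the weld-bot | the new quay: the cut-bot, the grip-bot, the sort-bot]
5. Drover goes to the new quay with the lift-bot and the weld-bot.  [the old quay: the drill-bot | the new quay: the cut-bot, the grip-bot, the lift-bot, the sort-bot, the weld-bot]
6. Drover goes back to the old quay with the grip-bot.  [the old quay: the drill-bot, the grip-bot | the new quay: the cut-bot, the lift-bot, the sort-bot, the weld-bot]
7. Drover goes to the new quay with the drill-bot and the grip-bot.  [the old quay: — | the new quay: the cut-bot, the drill-bot, the grip-bot, the lift-bot, the sort-bot, the weld-bot]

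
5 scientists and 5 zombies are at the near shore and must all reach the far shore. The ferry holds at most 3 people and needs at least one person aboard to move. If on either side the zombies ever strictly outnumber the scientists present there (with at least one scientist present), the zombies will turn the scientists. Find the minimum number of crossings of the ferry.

11

Counting alone: each trip to the far shore takes at most 3 across and each return brings at least 1 back, so after t trips out (and t−1 returns) at most 3t − (t−1) of the 10 are across; that first reaches 10 at t = 5, so at least 9 crossings are needed.
The safety rule pushes this higher. Following every safe sequence of crossings, the most of the 10 that can be at the far shore as the ferry arrives there on crossing 9 is 9 — never all 10.
So no plan with fewer than 11 crossings exists, and this one achieves 11:
1. 2 zombies → the far shore.  (the near shore: 5S 3Z; the far shore: 0S 2Z)
2. 1 zombie ← the near shore.  (the near shore: 5S 4Z; the far shore: 0S 1Z)
3. 3 zombies → the far shore.  (the near shore: 5S 1Z; the far shore: 0S 4Z)
4. 1 zombie ← the near shore.  (the near shore: 5S 2Z; the far shore: 0S 3Z)
5. 3 scientists → the far shore.  (the near shore: 2S 2Z; the far shore: 3S 3Z)
6. 1 scientist and 1 zombie ← the near shore.  (the near shore: 3S 3Z; the far shore: 2S 2Z)
7. 3 scientists → the far shore.  (the near shore: 0S 3Z; the far shore: 5S 2Z)
8. 1 zombie ← the near shore.  (the near shore: 0S 4Z; the far shore: 5S 1Z)
9. 2 zombies → the far shore.  (the near shore: 0S 2Z; the far shore: 5S 3Z)
10. 1 zombie ← the near shore.  (the near shore: 0S 3Z; the far shore: 5S 2Z)
11. 3 zombies → the far shore.  (the near shore: 0S 0Z; the far shore: 5S 5Z)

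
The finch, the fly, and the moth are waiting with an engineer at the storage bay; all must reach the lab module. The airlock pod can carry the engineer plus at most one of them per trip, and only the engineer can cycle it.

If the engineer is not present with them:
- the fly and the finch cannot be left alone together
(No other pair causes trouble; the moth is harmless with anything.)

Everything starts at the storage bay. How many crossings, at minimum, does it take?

Counting alone: the engineer can take at most 1 across per trip to the lab module, so moving all 3 needs at least 3 loaded trips out, with a return between consecutive ones — at least 5 crossings.
The plan below uses exactly 5 crossings, so it is optimal:
1. Engineer goes to the lab module with the finch.
2. Engineer goes back to the storage bay alone.
3. Engineer goes to the lab module with the moth.
4. Engineer goes back to the storage bay alone.
5. Engineer goes to the lab module with the fly.

5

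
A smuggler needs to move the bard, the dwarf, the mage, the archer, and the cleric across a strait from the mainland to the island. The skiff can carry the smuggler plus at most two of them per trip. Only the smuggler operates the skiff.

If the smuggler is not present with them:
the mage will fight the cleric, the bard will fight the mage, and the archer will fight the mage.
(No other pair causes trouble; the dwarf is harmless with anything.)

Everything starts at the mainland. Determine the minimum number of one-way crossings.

5

Counting alone: the smuggler can take at most 2 across per trip to the island, so moving all 5 needs at least 3 loaded trips out, with a return between consecutive ones — at least 5 crossings.
The plan below uses exactly 5 crossings, so it is optimal:
1. Smuggler goes to the island with the bard and the mage.
2. Smuggler goes back to the mainland with the mage.
3. Smuggler goes to the island with the archer and the cleric.
4. Smuggler goes back to the mainland alone.
5. Smuggler goes to the island with the dwarf and the mage.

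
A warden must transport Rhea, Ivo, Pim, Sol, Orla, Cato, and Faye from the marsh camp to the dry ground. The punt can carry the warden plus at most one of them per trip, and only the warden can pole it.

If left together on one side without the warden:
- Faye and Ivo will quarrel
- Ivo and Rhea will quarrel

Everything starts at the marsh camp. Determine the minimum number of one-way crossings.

Counting alone: the warden can take at most 1 across per trip to the dry ground, so moving all 7 needs at least 7 loaded trips out, with a return between consecutive ones — at least 13 crossings.
The safety rule pushes this higher. Following every safe sequence of crossings, the most of the 7 that can be at the dry ground as the punt arrives there on crossing 13 is 6 — never all 7.
So no plan with fewer than 15 crossings exists, and this one achieves 15:
1. Warden goes to the dry ground with Ivo.  [the marsh camp: Cato, Faye, Orla, Pim, Rhea, Sol | the dry ground: Ivo]
2. Warden goes back to the marsh camp alone.  [the marsh camp: Cato, Faye, Orla, Pim, Rhea, Sol | the dry ground: Ivo]
3. Warden goes to the dry ground with Rhea.  [the marsh camp: Cato, Faye, Orla, Pim, Sol | the dry ground: Ivo, Rhea]
4. Warden goes back to the marsh camp with Ivo.  [the marsh camp: Cato, Faye, Ivo, Orla, Pim, Sol | the dry ground: Rhea]
5. Warden goes to the dry ground with Faye.  [the marsh camp: Cato, Ivo, Orla, Pim, Sol | the dry ground: Faye, Rhea]
6. Warden goes back to the marsh camp alone.  [the marsh camp: Cato, Ivo, Orla, Pim, Sol | the dry ground: Faye, Rhea]
7. Warden goes to the dry ground with Pim.  [the marsh camp: Cato, Ivo, Orla, Sol | the dry ground: Faye, Pim, Rhea]
8. Warden goes back to the marsh camp alone.  [the marsh camp: Cato, Ivo, Orla, Sol | the dry ground: Faye, Pim, Rhea]
9. Warden goes to the dry ground with Sol.  [the marsh camp: Cato, Ivo, Orla | the dry ground: Faye, Pim, Rhea, Sol]
10. Warden goes back to the marsh camp alone.  [the marsh camp: Cato, Ivo, Orla | the dry ground: Faye, Pim, Rhea, Sol]
11. Warden goes to the dry ground with Orla.  [the marsh camp: Cato, Ivo | the dry ground: Faye, Orla, Pim, Rhea, Sol]
12. Warden goes back to the marsh camp alone.  [the marsh camp: Cato, Ivo | the dry ground: Faye, Orla, Pim, Rhea, Sol]
13. Warden goes to the dry ground with Cato.  [the marsh camp: Ivo | the dry ground: Cato, Faye, Orla, Pim, Rhea, Sol]
14. Warden goes back to the marsh camp alone.  [the marsh camp: Ivo | the dry ground: Cato, Faye, Orla, Pim, Rhea, Sol]
15. Warden goes to the dry ground with Ivo.  [the marsh camp: — | the dry ground: Cato, Faye, Ivo, Orla, Pim, Rhea, Sol]

15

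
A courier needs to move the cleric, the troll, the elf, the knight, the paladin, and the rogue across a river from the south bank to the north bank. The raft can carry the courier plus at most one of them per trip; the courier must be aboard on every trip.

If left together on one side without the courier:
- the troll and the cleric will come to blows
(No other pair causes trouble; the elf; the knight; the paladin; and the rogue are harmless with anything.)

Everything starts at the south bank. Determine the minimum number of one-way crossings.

11

Counting alone: the courier can take at most 1 across per trip to the north bank, so moving all 6 needs at least 6 loaded trips out, with a return between consecutive ones — at least 11 crossings.
The plan below uses exactly 11 crossings, so it is optimal:
1. Courier goes to the north bank with the cleric.  [the south bank: the elf, the knight, the paladin, the rogue, the troll | the north bank: the cleric]
2. Courier goes back to the south bank alone.  [the south bank: the elf, the knight, the paladin, the rogue, the troll | the north bank: the cleric]
3. Courier goes to the north bank with the elf.  [the south bank: the knight, the paladin, the rogue, the troll | the north bank: the cleric, the elf]
4. Courier goes back to the south bank alone.  [the south bank: the knight, the paladin, the rogue, the troll | the north bank: the cleric, the elf]
5. Courier goes to the north bank with the knight.  [the south bank: the paladin, the rogue, the troll | the north bank: the cleric, the elf, the knight]
6. Courier goes back to the south bank alone.  [the south bank: the paladin, the rogue, the troll | the north bank: the cleric, the elf, the knight]
7. Courier goes to the north bank with the paladin.  [the south bank: the rogue, the troll | the north bank: the cleric, the elf, the knight, the paladin]
8. Courier goes back to the south bank alone.  [the south bank: the rogue, the troll | the north bank: the cleric, the elf, the knight, the paladin]
9. Courier goes to the north bank with the rogue.  [the south bank: the troll | the north bank: the cleric, the elf, the knight, the paladin, the rogue]
10. Courier goes back to the south bank alone.  [the south bank: the troll | the north bank: the cleric, the elf, the knight, the paladin, the rogue]
11. Courier goes to the north bank with the troll.  [the south bank: — | the north bank: the cleric, the elf, the knight, the paladin, the rogue, the troll]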